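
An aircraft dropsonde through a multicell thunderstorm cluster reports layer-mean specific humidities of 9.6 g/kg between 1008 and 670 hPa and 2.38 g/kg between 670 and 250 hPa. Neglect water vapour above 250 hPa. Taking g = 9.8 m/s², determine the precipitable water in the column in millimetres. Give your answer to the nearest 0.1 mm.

PW ≈ 43.3 mm

Precipitable water is the column-integrated vapour mass per unit area: PW = (1/g) Σ q̄ Δp, with q in kg/kg and Δp in Pa (1 kg/m² of water = 1 mm).
Layer 1008–670 hPa: Δp = 338 hPa = 33800 Pa, q̄ = 0.0096 kg/kg → 0.0096 × 33800 / 9.8 = 33.11 mm
Layer 670–250 hPa: Δp = 420 hPa = 42000 Pa, q̄ = 0.00238 kg/kg → 0.00238 × 42000 / 9.8 = 10.20 mm
PW = 33.11 + 10.20 = 43.31 ≈ 43.3 mm.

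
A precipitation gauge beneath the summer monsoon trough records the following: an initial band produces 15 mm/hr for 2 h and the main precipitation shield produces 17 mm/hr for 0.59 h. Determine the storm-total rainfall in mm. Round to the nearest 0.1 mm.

Total = Σ Rᵢ Δtᵢ = 15 × 2 + 17 × 0.59
      = 30 + 10.03 = 40.0 mm.

total ≈ 40.0 mm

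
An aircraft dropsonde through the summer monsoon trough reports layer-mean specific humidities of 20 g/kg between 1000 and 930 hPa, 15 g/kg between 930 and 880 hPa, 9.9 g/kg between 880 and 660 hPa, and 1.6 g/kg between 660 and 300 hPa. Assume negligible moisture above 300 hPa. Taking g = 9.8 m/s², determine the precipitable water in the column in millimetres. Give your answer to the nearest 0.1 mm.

PW ≈ 50.0 mm

Precipitable water is the column-integrated vapour mass per unit area: PW = (1/g) Σ q̄ Δp, with q in kg/kg and Δp in Pa (1 kg/m² of water = 1 mm).
Layer 1000–930 hPa: Δp = 70 hPa = 7000 Pa, q̄ = 0.02 kg/kg → 0.02 × 7000 / 9.8 = 14.29 mm
Layer 930–880 hPa: Δp = 50 hPa = 5000 Pa, q̄ = 0.015 kg/kg → 0.015 × 5000 / 9.8 = 7.65 mm
Layer 880–660 hPa: Δp = 220 hPa = 22000 Pa, q̄ = 0.0099 kg/kg → 0.0099 × 22000 / 9.8 = 22.22 mm
Layer 660–300 hPa: Δp = 360 hPa = 36000 Pa, q̄ = 0.0016 kg/kg → 0.0016 × 36000 / 9.8 = 5.88 mm
PW = 14.29 + 7.65 + 22.22 + 5.88 = 50.04 ≈ 50.0 mm.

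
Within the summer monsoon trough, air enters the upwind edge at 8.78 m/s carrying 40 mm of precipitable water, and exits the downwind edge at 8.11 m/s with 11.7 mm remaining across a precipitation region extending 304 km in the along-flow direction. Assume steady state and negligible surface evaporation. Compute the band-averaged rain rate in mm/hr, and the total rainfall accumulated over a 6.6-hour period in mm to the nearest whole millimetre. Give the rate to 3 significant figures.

Column moisture flux per unit crosswind length is F = V × PW.
Inflow: F_in = 8.78 × 40 = 351.2 mm·m/s
Outflow: F_out = 8.11 × 11.7 = 94.887 mm·m/s
Steady-state rate R = (F_in − F_out)/L = (351.2 − 94.887) / 304000 m = 8.431e-04 mm/s.
R = 8.431e-04 × 3600 = 3.04 mm/hr.
Over 6.6 h: total = 3.04 × 6.6 = 20.064 ≈ 20 mm.

R ≈ 3.04 mm/hr; total ≈ 20 mm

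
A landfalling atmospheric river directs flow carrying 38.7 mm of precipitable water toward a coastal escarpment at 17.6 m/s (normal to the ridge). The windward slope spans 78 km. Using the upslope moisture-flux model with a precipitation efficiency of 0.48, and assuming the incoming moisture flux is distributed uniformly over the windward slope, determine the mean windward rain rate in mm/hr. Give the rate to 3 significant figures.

Incoming column moisture flux per unit ridge length: F = V × PW = 17.6 × 38.7 = 681.12 mm·m/s.
Spread over the 78 km slope with efficiency ε = 0.48: R = ε·F/W = 0.48 × 681.12 / 78000 m = 4.192e-03 mm/s.
R = 4.192e-03 × 3600 = 15.1 mm/hr.

R ≈ 15.1 mm/hr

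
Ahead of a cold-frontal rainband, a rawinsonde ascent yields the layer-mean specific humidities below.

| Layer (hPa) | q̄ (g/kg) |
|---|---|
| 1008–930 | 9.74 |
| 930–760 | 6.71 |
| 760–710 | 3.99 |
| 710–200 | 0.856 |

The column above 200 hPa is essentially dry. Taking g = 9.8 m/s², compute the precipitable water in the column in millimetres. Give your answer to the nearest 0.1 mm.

PW ≈ 25.9 mm

Precipitable water is the column-integrated vapour mass per unit area: PW = (1/g) Σ q̄ Δp, with q in kg/kg and Δp in Pa (1 kg/m² of water = 1 mm).
Layer 1008–930 hPa: Δp = 78 hPa = 7800 Pa, q̄ = 0.00974 kg/kg → 0.00974 × 7800 / 9.8 = 7.75 mm
Layer 930–760 hPa: Δp = 170 hPa = 17000 Pa, q̄ = 0.00671 kg/kg → 0.00671 × 17000 / 9.8 = 11.64 mm
Layer 760–710 hPa: Δp = 50 hPa = 5000 Pa, q̄ = 0.00399 kg/kg → 0.00399 × 5000 / 9.8 = 2.04 mm
Layer 710–200 hPa: Δp = 510 hPa = 51000 Pa, q̄ = 0.000856 kg/kg → 0.000856 × 51000 / 9.8 = 4.45 mm
PW = 7.75 + 11.64 + 2.04 + 4.45 = 25.88 ≈ 25.9 mm.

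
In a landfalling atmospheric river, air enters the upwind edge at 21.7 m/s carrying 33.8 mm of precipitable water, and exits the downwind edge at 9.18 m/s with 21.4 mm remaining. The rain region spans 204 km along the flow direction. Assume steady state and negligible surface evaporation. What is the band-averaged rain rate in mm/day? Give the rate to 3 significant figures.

Column moisture flux per unit crosswind length is F = V × PW.
Inflow: F_in = 21.7 × 33.8 = 733.46 mm·m/s
Outflow: F_out = 9.18 × 21.4 = 196.452 mm·m/s
Steady-state rate R = (F_in − F_out)/L = (733.46 − 196.452) / 204000 m = 2.632e-03 mm/s.
R = 2.632e-03 × 3600 × 24 = 227 mm/day.

R ≈ 227 mm/day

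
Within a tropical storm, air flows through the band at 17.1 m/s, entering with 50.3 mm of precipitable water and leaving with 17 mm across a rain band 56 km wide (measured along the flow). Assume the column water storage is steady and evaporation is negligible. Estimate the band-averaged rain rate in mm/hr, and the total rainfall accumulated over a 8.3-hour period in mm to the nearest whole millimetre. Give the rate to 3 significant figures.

Column moisture flux per unit crosswind length is F = V × PW.
Inflow: F_in = 17.1 × 50.3 = 860.13 mm·m/s
Outflow: F_out = 17.1 × 17 = 290.7 mm·m/s
Steady-state rate R = (F_in − F_out)/L = (860.13 − 290.7) / 56000 m = 1.017e-02 mm/s.
R = 1.017e-02 × 3600 = 36.6 mm/hr.
Over 8.3 h: total = 36.6 × 8.3 = 303.78 ≈ 304 mm.

R ≈ 36.6 mm/hr; total ≈ 304 mm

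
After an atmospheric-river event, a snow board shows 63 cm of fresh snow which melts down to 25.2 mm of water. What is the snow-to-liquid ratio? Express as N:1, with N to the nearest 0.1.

ratio ≈ 25.0

Ratio = snow depth / SWE = 630 mm / 25.2 mm = 25.0, i.e. 25.0:1.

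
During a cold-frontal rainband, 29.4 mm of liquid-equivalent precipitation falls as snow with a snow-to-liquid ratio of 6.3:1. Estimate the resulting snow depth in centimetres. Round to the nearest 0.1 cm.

snow depth ≈ 18.5 cm

Snow depth = liquid × ratio = 29.4 mm × 6.3 = 185.22 mm = 18.5 cm.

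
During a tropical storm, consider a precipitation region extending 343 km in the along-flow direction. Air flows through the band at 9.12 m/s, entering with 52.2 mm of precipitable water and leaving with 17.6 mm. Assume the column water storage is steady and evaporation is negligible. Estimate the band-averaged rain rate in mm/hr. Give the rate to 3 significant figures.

R ≈ 3.31 mm/hr

Column moisture flux per unit crosswind length is F = V × PW.
Inflow: F_in = 9.12 × 52.2 = 476.064 mm·m/s
Outflow: F_out = 9.12 × 17.6 = 160.512 mm·m/s
Steady-state rate R = (F_in − F_out)/L = (476.064 − 160.512) / 343000 m = 9.200e-04 mm/s.
R = 9.200e-04 × 3600 = 3.31 mm/hr.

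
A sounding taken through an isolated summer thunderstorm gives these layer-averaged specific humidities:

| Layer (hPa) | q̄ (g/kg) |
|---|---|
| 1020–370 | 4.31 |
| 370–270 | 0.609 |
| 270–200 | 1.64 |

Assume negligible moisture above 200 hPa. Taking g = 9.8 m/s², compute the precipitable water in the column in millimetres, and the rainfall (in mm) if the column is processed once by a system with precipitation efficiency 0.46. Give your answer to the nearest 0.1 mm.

Precipitable water is the column-integrated vapour mass per unit area: PW = (1/g) Σ q̄ Δp, with q in kg/kg and Δp in Pa (1 kg/m² of water = 1 mm).
Layer 1020–370 hPa: Δp = 650 hPa = 65000 Pa, q̄ = 0.00431 kg/kg → 0.00431 × 65000 / 9.8 = 28.59 mm
Layer 370–270 hPa: Δp = 100 hPa = 10000 Pa, q̄ = 0.000609 kg/kg → 0.000609 × 10000 / 9.8 = 0.62 mm
Layer 270–200 hPa: Δp = 70 hPa = 7000 Pa, q̄ = 0.00164 kg/kg → 0.00164 × 7000 / 9.8 = 1.17 mm
PW = 28.59 + 0.62 + 1.17 = 30.38 ≈ 30.4 mm.
Rainfall = ε × PW = 0.46 × 30.4 = 14.0 mm.

PW ≈ 30.4 mm; rainfall ≈ 14.0 mm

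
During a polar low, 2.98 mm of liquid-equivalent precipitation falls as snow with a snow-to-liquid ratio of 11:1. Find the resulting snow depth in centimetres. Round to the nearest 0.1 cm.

snow depth ≈ 3.3 cm

Snow depth = liquid × ratio = 2.98 mm × 11 = 32.78 mm = 3.3 cm.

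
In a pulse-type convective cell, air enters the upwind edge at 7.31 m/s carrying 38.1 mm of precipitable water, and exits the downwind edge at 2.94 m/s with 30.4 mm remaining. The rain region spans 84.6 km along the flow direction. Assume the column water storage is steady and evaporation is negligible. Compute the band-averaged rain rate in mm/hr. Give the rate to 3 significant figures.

R ≈ 8.05 mm/hr

Column moisture flux per unit crosswind length is F = V × PW.
Inflow: F_in = 7.31 × 38.1 = 278.511 mm·m/s
Outflow: F_out = 2.94 × 30.4 = 89.376 mm·m/s
Steady-state rate R = (F_in − F_out)/L = (278.511 − 89.376) / 84600 m = 2.236e-03 mm/s.
R = 2.236e-03 × 3600 = 8.05 mm/hr.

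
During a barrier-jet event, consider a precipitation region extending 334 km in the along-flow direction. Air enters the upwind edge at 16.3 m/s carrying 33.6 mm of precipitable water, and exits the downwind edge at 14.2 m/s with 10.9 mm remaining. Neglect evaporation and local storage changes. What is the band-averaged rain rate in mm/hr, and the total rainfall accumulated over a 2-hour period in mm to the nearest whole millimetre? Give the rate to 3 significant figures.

R ≈ 4.23 mm/hr; total ≈ 8 mm

Column moisture flux per unit crosswind length is F = V × PW.
Inflow: F_in = 16.3 × 33.6 = 547.68 mm·m/s
Outflow: F_out = 14.2 × 10.9 = 154.78 mm·m/s
Steady-state rate R = (F_in − F_out)/L = (547.68 − 154.78) / 334000 m = 1.176e-03 mm/s.
R = 1.176e-03 × 3600 = 4.23 mm/hr.
Over 2 h: total = 4.23 × 2 = 8.46 ≈ 8 mm.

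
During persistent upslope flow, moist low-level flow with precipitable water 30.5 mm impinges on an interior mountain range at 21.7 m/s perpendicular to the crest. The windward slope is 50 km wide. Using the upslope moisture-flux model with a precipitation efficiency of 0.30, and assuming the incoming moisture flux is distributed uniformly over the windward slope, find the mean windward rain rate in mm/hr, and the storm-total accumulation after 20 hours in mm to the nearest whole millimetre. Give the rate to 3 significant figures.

Incoming column moisture flux per unit ridge length: F = V × PW = 21.7 × 30.5 = 661.85 mm·m/s.
Spread over the 50 km slope with efficiency ε = 0.30: R = ε·F/W = 0.30 × 661.85 / 50000 m = 3.971e-03 mm/s.
R = 3.971e-03 × 3600 = 14.3 mm/hr.
Over 20 h: total = 14.3 × 20 = 286 mm.

R ≈ 14.3 mm/hr; total ≈ 286 mm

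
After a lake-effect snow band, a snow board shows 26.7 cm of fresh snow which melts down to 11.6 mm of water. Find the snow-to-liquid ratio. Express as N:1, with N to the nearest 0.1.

ratio ≈ 23.0

Ratio = snow depth / SWE = 267 mm / 11.6 mm = 23.0, i.e. 23.0:1.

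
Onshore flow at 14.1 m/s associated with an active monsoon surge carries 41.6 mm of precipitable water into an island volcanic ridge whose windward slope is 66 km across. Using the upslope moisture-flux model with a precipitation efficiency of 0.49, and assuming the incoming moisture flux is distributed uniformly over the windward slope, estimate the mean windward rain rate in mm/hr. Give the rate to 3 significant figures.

Incoming column moisture flux per unit ridge length: F = V × PW = 14.1 × 41.6 = 586.56 mm·m/s.
Spread over the 66 km slope with efficiency ε = 0.49: R = ε·F/W = 0.49 × 586.56 / 66000 m = 4.355e-03 mm/s.
R = 4.355e-03 × 3600 = 15.7 mm/hr.

R ≈ 15.7 mm/hr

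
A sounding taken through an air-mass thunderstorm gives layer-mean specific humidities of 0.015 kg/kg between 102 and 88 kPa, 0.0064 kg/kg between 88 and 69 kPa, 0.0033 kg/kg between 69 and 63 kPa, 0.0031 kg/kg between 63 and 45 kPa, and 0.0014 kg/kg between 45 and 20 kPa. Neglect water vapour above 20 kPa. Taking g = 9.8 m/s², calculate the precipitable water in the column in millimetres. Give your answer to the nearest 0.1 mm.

Precipitable water is the column-integrated vapour mass per unit area: PW = (1/g) Σ q̄ Δp, with q in kg/kg and Δp in Pa (1 kg/m² of water = 1 mm).
Layer 102–88 kPa: Δp = 140 hPa = 14000 Pa, q̄ = 0.015 kg/kg → 0.015 × 14000 / 9.8 = 21.43 mm
Layer 88–69 kPa: Δp = 190 hPa = 19000 Pa, q̄ = 0.0064 kg/kg → 0.0064 × 19000 / 9.8 = 12.41 mm
Layer 69–63 kPa: Δp = 60 hPa = 6000 Pa, q̄ = 0.0033 kg/kg → 0.0033 × 6000 / 9.8 = 2.02 mm
Layer 63–45 kPa: Δp = 180 hPa = 18000 Pa, q̄ = 0.0031 kg/kg → 0.0031 × 18000 / 9.8 = 5.69 mm
Layer 45–20 kPa: Δp = 250 hPa = 25000 Pa, q̄ = 0.0014 kg/kg → 0.0014 × 25000 / 9.8 = 3.57 mm
PW = 21.43 + 12.41 + 2.02 + 5.69 + 3.57 = 45.12 ≈ 45.1 mm.

PW ≈ 45.1 mm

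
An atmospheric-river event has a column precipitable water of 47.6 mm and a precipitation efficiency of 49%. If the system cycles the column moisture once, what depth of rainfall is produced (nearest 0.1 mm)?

Rainfall = ε × PW = 0.49 × 47.6 = 23.3 mm.

rainfall ≈ 23.3 mm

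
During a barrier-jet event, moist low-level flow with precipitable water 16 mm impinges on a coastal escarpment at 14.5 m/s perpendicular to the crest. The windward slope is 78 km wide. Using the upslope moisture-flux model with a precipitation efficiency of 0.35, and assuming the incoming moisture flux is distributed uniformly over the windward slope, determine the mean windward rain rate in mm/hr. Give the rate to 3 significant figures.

Incoming column moisture flux per unit ridge length: F = V × PW = 14.5 × 16 = 232 mm·m/s.
Spread over the 78 km slope with efficiency ε = 0.35: R = ε·F/W = 0.35 × 232 / 78000 m = 1.041e-03 mm/s.
R = 1.041e-03 × 3600 = 3.75 mm/hr.

R ≈ 3.75 mm/hr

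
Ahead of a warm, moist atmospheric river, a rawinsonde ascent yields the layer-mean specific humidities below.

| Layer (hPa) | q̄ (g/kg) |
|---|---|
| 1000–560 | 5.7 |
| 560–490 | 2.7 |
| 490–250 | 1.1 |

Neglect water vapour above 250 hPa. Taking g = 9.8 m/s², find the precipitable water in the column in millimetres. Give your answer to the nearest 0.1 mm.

PW ≈ 30.2 mm

Precipitable water is the column-integrated vapour mass per unit area: PW = (1/g) Σ q̄ Δp, with q in kg/kg and Δp in Pa (1 kg/m² of water = 1 mm).
Layer 1000–560 hPa: Δp = 440 hPa = 44000 Pa, q̄ = 0.0057 kg/kg → 0.0057 × 44000 / 9.8 = 25.59 mm
Layer 560–490 hPa: Δp = 70 hPa = 7000 Pa, q̄ = 0.0027 kg/kg → 0.0027 × 7000 / 9.8 = 1.93 mm
Layer 490–250 hPa: Δp = 240 hPa = 24000 Pa, q̄ = 0.0011 kg/kg → 0.0011 × 24000 / 9.8 = 2.69 mm
PW = 25.59 + 1.93 + 2.69 = 30.21 ≈ 30.2 mm.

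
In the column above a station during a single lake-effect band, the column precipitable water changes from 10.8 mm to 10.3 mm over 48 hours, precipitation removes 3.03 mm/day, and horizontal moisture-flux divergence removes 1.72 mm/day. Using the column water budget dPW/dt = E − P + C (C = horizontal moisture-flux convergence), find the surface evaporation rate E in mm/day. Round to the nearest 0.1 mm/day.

dPW/dt = (10.3 − 10.8) mm / (48/24 day) = -0.250 mm/day.
E = dPW/dt + P − C = (-0.250) + 3.03 − (-1.72) = 4.5 mm/day.

E ≈ 4.5 mm/day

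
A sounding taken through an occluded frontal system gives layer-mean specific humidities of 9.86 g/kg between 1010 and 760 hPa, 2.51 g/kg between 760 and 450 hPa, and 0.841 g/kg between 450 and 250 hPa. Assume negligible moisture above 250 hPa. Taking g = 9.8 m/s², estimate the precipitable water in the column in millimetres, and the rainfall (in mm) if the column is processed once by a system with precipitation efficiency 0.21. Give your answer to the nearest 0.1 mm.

Precipitable water is the column-integrated vapour mass per unit area: PW = (1/g) Σ q̄ Δp, with q in kg/kg and Δp in Pa (1 kg/m² of water = 1 mm).
Layer 1010–760 hPa: Δp = 250 hPa = 25000 Pa, q̄ = 0.00986 kg/kg → 0.00986 × 25000 / 9.8 = 25.15 mm
Layer 760–450 hPa: Δp = 310 hPa = 31000 Pa, q̄ = 0.00251 kg/kg → 0.00251 × 31000 / 9.8 = 7.94 mm
Layer 450–250 hPa: Δp = 200 hPa = 20000 Pa, q̄ = 0.000841 kg/kg → 0.000841 × 20000 / 9.8 = 1.72 mm
PW = 25.15 + 7.94 + 1.72 = 34.81 ≈ 34.8 mm.
Rainfall = ε × PW = 0.21 × 34.8 = 7.3 mm.

PW ≈ 34.8 mm; rainfall ≈ 7.3 mm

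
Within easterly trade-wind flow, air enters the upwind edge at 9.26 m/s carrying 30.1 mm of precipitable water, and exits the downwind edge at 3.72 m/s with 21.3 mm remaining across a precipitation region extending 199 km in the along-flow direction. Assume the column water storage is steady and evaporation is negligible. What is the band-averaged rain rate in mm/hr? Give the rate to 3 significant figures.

R ≈ 3.61 mm/hr

Column moisture flux per unit crosswind length is F = V × PW.
Inflow: F_in = 9.26 × 30.1 = 278.726 mm·m/s
Outflow: F_out = 3.72 × 21.3 = 79.236 mm·m/s
Steady-state rate R = (F_in − F_out)/L = (278.726 − 79.236) / 199000 m = 1.002e-03 mm/s.
R = 1.002e-03 × 3600 = 3.61 mm/hr.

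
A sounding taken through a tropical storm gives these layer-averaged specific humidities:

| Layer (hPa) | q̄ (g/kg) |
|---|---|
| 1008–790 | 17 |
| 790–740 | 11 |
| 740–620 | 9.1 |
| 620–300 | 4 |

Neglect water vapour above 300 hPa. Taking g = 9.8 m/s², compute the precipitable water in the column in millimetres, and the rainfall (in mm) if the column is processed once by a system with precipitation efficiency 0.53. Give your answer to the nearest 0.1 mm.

PW ≈ 67.6 mm; rainfall ≈ 35.8 mm

Precipitable water is the column-integrated vapour mass per unit area: PW = (1/g) Σ q̄ Δp, with q in kg/kg and Δp in Pa (1 kg/m² of water = 1 mm).
Layer 1008–790 hPa: Δp = 218 hPa = 21800 Pa, q̄ = 0.017 kg/kg → 0.017 × 21800 / 9.8 = 37.82 mm
Layer 790–740 hPa: Δp = 50 hPa = 5000 Pa, q̄ = 0.011 kg/kg → 0.011 × 5000 / 9.8 = 5.61 mm
Layer 740–620 hPa: Δp = 120 hPa = 12000 Pa, q̄ = 0.0091 kg/kg → 0.0091 × 12000 / 9.8 = 11.14 mm
Layer 620–300 hPa: Δp = 320 hPa = 32000 Pa, q̄ = 0.004 kg/kg → 0.004 × 32000 / 9.8 = 13.06 mm
PW = 37.82 + 5.61 + 11.14 + 13.06 = 67.63 ≈ 67.6 mm.
Rainfall = ε × PW = 0.53 × 67.6 = 35.8 mm.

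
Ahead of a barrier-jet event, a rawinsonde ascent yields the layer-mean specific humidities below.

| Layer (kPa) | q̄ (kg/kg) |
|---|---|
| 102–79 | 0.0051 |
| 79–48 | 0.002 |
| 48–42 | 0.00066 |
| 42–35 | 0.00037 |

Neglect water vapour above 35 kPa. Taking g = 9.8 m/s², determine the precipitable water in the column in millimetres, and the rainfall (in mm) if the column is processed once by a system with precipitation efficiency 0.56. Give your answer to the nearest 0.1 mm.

PW ≈ 19.0 mm; rainfall ≈ 10.6 mm

Precipitable water is the column-integrated vapour mass per unit area: PW = (1/g) Σ q̄ Δp, with q in kg/kg and Δp in Pa (1 kg/m² of water = 1 mm).
Layer 102–79 kPa: Δp = 230 hPa = 23000 Pa, q̄ = 0.0051 kg/kg → 0.0051 × 23000 / 9.8 = 11.97 mm
Layer 79–48 kPa: Δp = 310 hPa = 31000 Pa, q̄ = 0.002 kg/kg → 0.002 × 31000 / 9.8 = 6.33 mm
Layer 48–42 kPa: Δp = 60 hPa = 6000 Pa, q̄ = 0.00066 kg/kg → 0.00066 × 6000 / 9.8 = 0.40 mm
Layer 42–35 kPa: Δp = 70 hPa = 7000 Pa, q̄ = 0.00037 kg/kg → 0.00037 × 7000 / 9.8 = 0.26 mm
PW = 11.97 + 6.33 + 0.40 + 0.26 = 18.96 ≈ 19.0 mm.
Rainfall = ε × PW = 0.56 × 19.0 = 10.6 mm.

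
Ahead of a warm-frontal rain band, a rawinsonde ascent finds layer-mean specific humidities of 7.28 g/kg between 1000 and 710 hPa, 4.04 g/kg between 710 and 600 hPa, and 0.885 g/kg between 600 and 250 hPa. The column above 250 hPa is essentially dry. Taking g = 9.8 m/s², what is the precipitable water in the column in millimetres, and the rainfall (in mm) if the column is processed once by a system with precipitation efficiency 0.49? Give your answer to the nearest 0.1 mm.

Precipitable water is the column-integrated vapour mass per unit area: PW = (1/g) Σ q̄ Δp, with q in kg/kg and Δp in Pa (1 kg/m² of water = 1 mm).
Layer 1000–710 hPa: Δp = 290 hPa = 29000 Pa, q̄ = 0.00728 kg/kg → 0.00728 × 29000 / 9.8 = 21.54 mm
Layer 710–600 hPa: Δp = 110 hPa = 11000 Pa, q̄ = 0.00404 kg/kg → 0.00404 × 11000 / 9.8 = 4.53 mm
Layer 600–250 hPa: Δp = 350 hPa = 35000 Pa, q̄ = 0.000885 kg/kg → 0.000885 × 35000 / 9.8 = 3.16 mm
PW = 21.54 + 4.53 + 3.16 = 29.23 ≈ 29.2 mm.
Rainfall = ε × PW = 0.49 × 29.2 = 14.3 mm.

PW ≈ 29.2 mm; rainfall ≈ 14.3 mm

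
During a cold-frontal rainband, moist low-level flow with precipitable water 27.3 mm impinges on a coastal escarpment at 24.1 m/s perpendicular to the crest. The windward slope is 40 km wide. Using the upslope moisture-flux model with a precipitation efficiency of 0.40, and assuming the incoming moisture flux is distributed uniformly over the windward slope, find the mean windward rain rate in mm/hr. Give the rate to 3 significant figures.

Incoming column moisture flux per unit ridge length: F = V × PW = 24.1 × 27.3 = 657.93 mm·m/s.
Spread over the 40 km slope with efficiency ε = 0.40: R = ε·F/W = 0.40 × 657.93 / 40000 m = 6.579e-03 mm/s.
R = 6.579e-03 × 3600 = 23.7 mm/hr.

R ≈ 23.7 mm/hr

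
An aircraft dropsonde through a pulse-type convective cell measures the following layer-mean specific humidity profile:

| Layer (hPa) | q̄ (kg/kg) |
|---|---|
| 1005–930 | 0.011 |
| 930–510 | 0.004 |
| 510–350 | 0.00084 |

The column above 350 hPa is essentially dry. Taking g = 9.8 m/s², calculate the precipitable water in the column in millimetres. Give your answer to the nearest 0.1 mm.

PW ≈ 26.9 mm

Precipitable water is the column-integrated vapour mass per unit area: PW = (1/g) Σ q̄ Δp, with q in kg/kg and Δp in Pa (1 kg/m² of water = 1 mm).
Layer 1005–930 hPa: Δp = 75 hPa = 7500 Pa, q̄ = 0.011 kg/kg → 0.011 × 7500 / 9.8 = 8.42 mm
Layer 930–510 hPa: Δp = 420 hPa = 42000 Pa, q̄ = 0.004 kg/kg → 0.004 × 42000 / 9.8 = 17.14 mm
Layer 510–350 hPa: Δp = 160 hPa = 16000 Pa, q̄ = 0.00084 kg/kg → 0.00084 × 16000 / 9.8 = 1.37 mm
PW = 8.42 + 17.14 + 1.37 = 26.93 ≈ 26.9 mm.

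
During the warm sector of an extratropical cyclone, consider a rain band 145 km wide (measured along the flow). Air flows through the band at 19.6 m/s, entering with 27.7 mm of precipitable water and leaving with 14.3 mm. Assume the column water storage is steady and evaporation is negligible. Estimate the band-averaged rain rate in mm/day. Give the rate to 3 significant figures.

Column moisture flux per unit crosswind length is F = V × PW.
Inflow: F_in = 19.6 × 27.7 = 542.92 mm·m/s
Outflow: F_out = 19.6 × 14.3 = 280.28 mm·m/s
Steady-state rate R = (F_in − F_out)/L = (542.92 − 280.28) / 145000 m = 1.811e-03 mm/s.
R = 1.811e-03 × 3600 × 24 = 156 mm/day.

R ≈ 156 mm/day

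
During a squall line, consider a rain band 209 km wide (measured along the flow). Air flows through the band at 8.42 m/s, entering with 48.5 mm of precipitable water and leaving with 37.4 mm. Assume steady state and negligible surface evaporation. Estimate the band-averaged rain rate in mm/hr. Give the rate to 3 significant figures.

Column moisture flux per unit crosswind length is F = V × PW.
Inflow: F_in = 8.42 × 48.5 = 408.37 mm·m/s
Outflow: F_out = 8.42 × 37.4 = 314.908 mm·m/s
Steady-state rate R = (F_in − F_out)/L = (408.37 − 314.908) / 209000 m = 4.472e-04 mm/s.
R = 4.472e-04 × 3600 = 1.61 mm/hr.

R ≈ 1.61 mm/hr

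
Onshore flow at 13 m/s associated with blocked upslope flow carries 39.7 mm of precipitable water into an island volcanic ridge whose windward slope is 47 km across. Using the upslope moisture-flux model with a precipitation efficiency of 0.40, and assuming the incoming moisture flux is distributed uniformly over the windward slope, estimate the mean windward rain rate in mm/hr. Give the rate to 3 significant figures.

R ≈ 15.8 mm/hr

Incoming column moisture flux per unit ridge length: F = V × PW = 13 × 39.7 = 516.1 mm·m/s.
Spread over the 47 km slope with efficiency ε = 0.40: R = ε·F/W = 0.40 × 516.1 / 47000 m = 4.392e-03 mm/s.
R = 4.392e-03 × 3600 = 15.8 mm/hr.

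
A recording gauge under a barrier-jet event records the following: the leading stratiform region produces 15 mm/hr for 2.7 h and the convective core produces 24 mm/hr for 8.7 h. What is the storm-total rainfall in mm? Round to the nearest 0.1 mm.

total ≈ 249.3 mm

Total = Σ Rᵢ Δtᵢ = 15 × 2.7 + 24 × 8.7
      = 40.5 + 208.8 = 249.3 mm.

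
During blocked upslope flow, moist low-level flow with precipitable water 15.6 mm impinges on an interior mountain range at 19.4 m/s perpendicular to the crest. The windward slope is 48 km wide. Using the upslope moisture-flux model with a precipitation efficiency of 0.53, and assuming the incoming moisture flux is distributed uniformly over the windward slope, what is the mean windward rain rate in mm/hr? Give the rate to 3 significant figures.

Incoming column moisture flux per unit ridge length: F = V × PW = 19.4 × 15.6 = 302.64 mm·m/s.
Spread over the 48 km slope with efficiency ε = 0.53: R = ε·F/W = 0.53 × 302.64 / 48000 m = 3.342e-03 mm/s.
R = 3.342e-03 × 3600 = 12.0 mm/hr.

R ≈ 12.0 mm/hr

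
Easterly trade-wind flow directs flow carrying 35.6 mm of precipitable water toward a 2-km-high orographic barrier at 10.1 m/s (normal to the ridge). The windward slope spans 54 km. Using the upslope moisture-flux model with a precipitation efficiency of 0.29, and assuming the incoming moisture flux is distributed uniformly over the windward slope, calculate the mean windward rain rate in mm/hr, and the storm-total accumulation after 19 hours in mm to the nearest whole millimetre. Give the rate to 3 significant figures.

Incoming column moisture flux per unit ridge length: F = V × PW = 10.1 × 35.6 = 359.56 mm·m/s.
Spread over the 54 km slope with efficiency ε = 0.29: R = ε·F/W = 0.29 × 359.56 / 54000 m = 1.931e-03 mm/s.
R = 1.931e-03 × 3600 = 6.95 mm/hr.
Over 19 h: total = 6.95 × 19 = 132.05 ≈ 132 mm.

R ≈ 6.95 mm/hr; total ≈ 132 mm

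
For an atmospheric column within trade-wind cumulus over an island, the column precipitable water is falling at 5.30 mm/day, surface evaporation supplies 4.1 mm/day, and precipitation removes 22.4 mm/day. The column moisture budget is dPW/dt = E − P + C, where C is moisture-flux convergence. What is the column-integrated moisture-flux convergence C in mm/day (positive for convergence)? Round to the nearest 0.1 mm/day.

dPW/dt = -5.30 mm/day.
C = dPW/dt − E + P = (-5.30) − 4.1 + 22.4 = 13.0 mm/day.

C ≈ 13.0 mm/day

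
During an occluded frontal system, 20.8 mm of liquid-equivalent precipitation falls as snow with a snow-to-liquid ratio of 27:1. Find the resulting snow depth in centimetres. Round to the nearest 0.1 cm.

Snow depth = liquid × ratio = 20.8 mm × 27 = 561.6 mm = 56.2 cm.

snow depth ≈ 56.2 cm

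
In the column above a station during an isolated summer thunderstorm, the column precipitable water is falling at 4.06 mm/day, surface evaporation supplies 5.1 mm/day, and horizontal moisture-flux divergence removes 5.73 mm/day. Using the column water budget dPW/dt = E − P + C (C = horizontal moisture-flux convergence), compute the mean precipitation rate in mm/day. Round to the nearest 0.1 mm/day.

P ≈ 3.4 mm/day

dPW/dt = -4.06 mm/day.
P = E + C − dPW/dt = 5.1 + (-5.73) − (-4.06) = 3.4 mm/day.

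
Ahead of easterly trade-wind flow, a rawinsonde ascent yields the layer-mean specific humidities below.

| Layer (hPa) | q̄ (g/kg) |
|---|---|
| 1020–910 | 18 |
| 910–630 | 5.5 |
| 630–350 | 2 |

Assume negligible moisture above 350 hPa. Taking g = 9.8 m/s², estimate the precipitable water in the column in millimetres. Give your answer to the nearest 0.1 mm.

PW ≈ 41.6 mm

Precipitable water is the column-integrated vapour mass per unit area: PW = (1/g) Σ q̄ Δp, with q in kg/kg and Δp in Pa (1 kg/m² of water = 1 mm).
Layer 1020–910 hPa: Δp = 110 hPa = 11000 Pa, q̄ = 0.018 kg/kg → 0.018 × 11000 / 9.8 = 20.20 mm
Layer 910–630 hPa: Δp = 280 hPa = 28000 Pa, q̄ = 0.0055 kg/kg → 0.0055 × 28000 / 9.8 = 15.71 mm
Layer 630–350 hPa: Δp = 280 hPa = 28000 Pa, q̄ = 0.002 kg/kg → 0.002 × 28000 / 9.8 = 5.71 mm
PW = 20.20 + 15.71 + 5.71 = 41.62 ≈ 41.6 mm.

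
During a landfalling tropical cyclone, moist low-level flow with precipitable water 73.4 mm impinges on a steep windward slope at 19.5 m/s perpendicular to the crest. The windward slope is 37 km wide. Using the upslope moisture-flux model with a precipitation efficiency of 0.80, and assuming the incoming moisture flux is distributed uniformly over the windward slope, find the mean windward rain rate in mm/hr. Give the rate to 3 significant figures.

R ≈ 111 mm/hr

Incoming column moisture flux per unit ridge length: F = V × PW = 19.5 × 73.4 = 1431.3 mm·m/s.
Spread over the 37 km slope with efficiency ε = 0.80: R = ε·F/W = 0.80 × 1431.3 / 37000 m = 3.095e-02 mm/s.
R = 3.095e-02 × 3600 = 111 mm/hr.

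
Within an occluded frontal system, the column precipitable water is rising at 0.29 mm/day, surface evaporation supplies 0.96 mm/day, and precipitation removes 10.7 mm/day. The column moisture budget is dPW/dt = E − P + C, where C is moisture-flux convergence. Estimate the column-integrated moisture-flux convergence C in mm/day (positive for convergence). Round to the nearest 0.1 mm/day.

dPW/dt = +0.29 mm/day.
C = dPW/dt − E + P = (+0.29) − 0.96 + 10.7 = 10.0 mm/day.

C ≈ 10.0 mm/day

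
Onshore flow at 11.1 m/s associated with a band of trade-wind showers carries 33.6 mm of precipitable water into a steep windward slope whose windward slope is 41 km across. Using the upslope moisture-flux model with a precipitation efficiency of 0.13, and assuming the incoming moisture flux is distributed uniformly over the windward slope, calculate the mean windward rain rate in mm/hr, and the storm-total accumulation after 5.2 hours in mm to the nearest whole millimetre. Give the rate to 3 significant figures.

Incoming column moisture flux per unit ridge length: F = V × PW = 11.1 × 33.6 = 372.96 mm·m/s.
Spread over the 41 km slope with efficiency ε = 0.13: R = ε·F/W = 0.13 × 372.96 / 41000 m = 1.183e-03 mm/s.
R = 1.183e-03 × 3600 = 4.26 mm/hr.
Over 5.2 h: total = 4.26 × 5.2 = 22.152 ≈ 22 mm.

R ≈ 4.26 mm/hr; total ≈ 22 mm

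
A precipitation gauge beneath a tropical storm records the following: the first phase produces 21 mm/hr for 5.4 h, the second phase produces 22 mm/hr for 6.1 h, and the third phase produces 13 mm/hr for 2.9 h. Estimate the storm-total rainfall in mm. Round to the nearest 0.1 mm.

Total = Σ Rᵢ Δtᵢ = 21 × 5.4 + 22 × 6.1 + 13 × 2.9
      = 113.4 + 134.2 + 37.7 = 285.3 mm.

total ≈ 285.3 mm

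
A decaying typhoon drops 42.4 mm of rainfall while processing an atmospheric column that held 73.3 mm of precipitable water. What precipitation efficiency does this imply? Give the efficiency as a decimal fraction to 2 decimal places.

ε = rainfall / PW = 42.4 / 73.3 = 0.58.

ε ≈ 0.58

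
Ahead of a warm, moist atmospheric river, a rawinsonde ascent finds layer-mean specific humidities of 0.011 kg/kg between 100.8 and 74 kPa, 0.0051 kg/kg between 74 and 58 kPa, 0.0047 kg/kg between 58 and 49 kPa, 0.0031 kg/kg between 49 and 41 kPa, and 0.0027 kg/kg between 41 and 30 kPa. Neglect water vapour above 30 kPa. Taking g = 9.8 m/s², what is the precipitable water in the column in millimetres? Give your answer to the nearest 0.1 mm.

PW ≈ 48.3 mm

Precipitable water is the column-integrated vapour mass per unit area: PW = (1/g) Σ q̄ Δp, with q in kg/kg and Δp in Pa (1 kg/m² of water = 1 mm).
Layer 100.8–74 kPa: Δp = 268 hPa = 26800 Pa, q̄ = 0.011 kg/kg → 0.011 × 26800 / 9.8 = 30.08 mm
Layer 74–58 kPa: Δp = 160 hPa = 16000 Pa, q̄ = 0.0051 kg/kg → 0.0051 × 16000 / 9.8 = 8.33 mm
Layer 58–49 kPa: Δp = 90 hPa = 9000 Pa, q̄ = 0.0047 kg/kg → 0.0047 × 9000 / 9.8 = 4.32 mm
Layer 49–41 kPa: Δp = 80 hPa = 8000 Pa, q̄ = 0.0031 kg/kg → 0.0031 × 8000 / 9.8 = 2.53 mm
Layer 41–30 kPa: Δp = 110 hPa = 11000 Pa, q̄ = 0.0027 kg/kg → 0.0027 × 11000 / 9.8 = 3.03 mm
PW = 30.08 + 8.33 + 4.32 + 2.53 + 3.03 = 48.29 ≈ 48.3 mm.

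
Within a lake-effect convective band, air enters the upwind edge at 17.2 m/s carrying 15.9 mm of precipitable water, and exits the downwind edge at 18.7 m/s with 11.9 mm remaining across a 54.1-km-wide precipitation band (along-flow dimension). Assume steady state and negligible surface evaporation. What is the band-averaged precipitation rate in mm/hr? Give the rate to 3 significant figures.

Column moisture flux per unit crosswind length is F = V × PW.
Inflow: F_in = 17.2 × 15.9 = 273.48 mm·m/s
Outflow: F_out = 18.7 × 11.9 = 222.53 mm·m/s
Steady-state rate R = (F_in − F_out)/L = (273.48 − 222.53) / 54100 m = 9.418e-04 mm/s.
R = 9.418e-04 × 3600 = 3.39 mm/hr.

R ≈ 3.39 mm/hr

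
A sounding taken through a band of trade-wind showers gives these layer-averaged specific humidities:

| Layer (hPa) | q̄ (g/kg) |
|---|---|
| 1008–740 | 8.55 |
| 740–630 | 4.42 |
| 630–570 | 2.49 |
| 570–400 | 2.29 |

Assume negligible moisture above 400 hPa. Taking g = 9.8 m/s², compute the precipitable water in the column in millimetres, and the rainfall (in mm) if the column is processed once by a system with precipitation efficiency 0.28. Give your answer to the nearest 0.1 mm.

Precipitable water is the column-integrated vapour mass per unit area: PW = (1/g) Σ q̄ Δp, with q in kg/kg and Δp in Pa (1 kg/m² of water = 1 mm).
Layer 1008–740 hPa: Δp = 268 hPa = 26800 Pa, q̄ = 0.00855 kg/kg → 0.00855 × 26800 / 9.8 = 23.38 mm
Layer 740–630 hPa: Δp = 110 hPa = 11000 Pa, q̄ = 0.00442 kg/kg → 0.00442 × 11000 / 9.8 = 4.96 mm
Layer 630–570 hPa: Δp = 60 hPa = 6000 Pa, q̄ = 0.00249 kg/kg → 0.00249 × 6000 / 9.8 = 1.52 mm
Layer 570–400 hPa: Δp = 170 hPa = 17000 Pa, q̄ = 0.00229 kg/kg → 0.00229 × 17000 / 9.8 = 3.97 mm
PW = 23.38 + 4.96 + 1.52 + 3.97 = 33.83 ≈ 33.8 mm.
Rainfall = ε × PW = 0.28 × 33.8 = 9.5 mm.

PW ≈ 33.8 mm; rainfall ≈ 9.5 mm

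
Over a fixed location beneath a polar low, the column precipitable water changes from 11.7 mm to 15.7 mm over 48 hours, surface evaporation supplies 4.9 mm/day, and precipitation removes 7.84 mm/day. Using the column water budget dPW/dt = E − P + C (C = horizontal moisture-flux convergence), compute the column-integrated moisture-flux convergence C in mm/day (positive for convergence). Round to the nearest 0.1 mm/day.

dPW/dt = (15.7 − 11.7) mm / (48/24 day) = +2.000 mm/day.
C = dPW/dt − E + P = (+2.000) − 4.9 + 7.84 = 4.9 mm/day.

C ≈ 4.9 mm/day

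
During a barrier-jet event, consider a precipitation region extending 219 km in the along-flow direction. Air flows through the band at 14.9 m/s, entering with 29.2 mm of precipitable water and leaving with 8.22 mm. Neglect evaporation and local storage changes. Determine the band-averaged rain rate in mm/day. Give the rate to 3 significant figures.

R ≈ 123 mm/day

Column moisture flux per unit crosswind length is F = V × PW.
Inflow: F_in = 14.9 × 29.2 = 435.08 mm·m/s
Outflow: F_out = 14.9 × 8.22 = 122.478 mm·m/s
Steady-state rate R = (F_in − F_out)/L = (435.08 − 122.478) / 219000 m = 1.427e-03 mm/s.
R = 1.427e-03 × 3600 × 24 = 123 mm/day.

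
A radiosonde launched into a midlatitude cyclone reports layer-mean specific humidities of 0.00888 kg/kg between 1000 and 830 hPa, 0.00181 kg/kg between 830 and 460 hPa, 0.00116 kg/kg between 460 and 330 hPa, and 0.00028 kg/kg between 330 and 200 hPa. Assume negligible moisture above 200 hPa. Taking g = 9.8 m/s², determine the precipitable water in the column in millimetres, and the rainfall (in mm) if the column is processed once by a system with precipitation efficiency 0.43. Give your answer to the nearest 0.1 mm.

Precipitable water is the column-integrated vapour mass per unit area: PW = (1/g) Σ q̄ Δp, with q in kg/kg and Δp in Pa (1 kg/m² of water = 1 mm).
Layer 1000–830 hPa: Δp = 170 hPa = 17000 Pa, q̄ = 0.00888 kg/kg → 0.00888 × 17000 / 9.8 = 15.40 mm
Layer 830–460 hPa: Δp = 370 hPa = 37000 Pa, q̄ = 0.00181 kg/kg → 0.00181 × 37000 / 9.8 = 6.83 mm
Layer 460–330 hPa: Δp = 130 hPa = 13000 Pa, q̄ = 0.00116 kg/kg → 0.00116 × 13000 / 9.8 = 1.54 mm
Layer 330–200 hPa: Δp = 130 hPa = 13000 Pa, q̄ = 0.00028 kg/kg → 0.00028 × 13000 / 9.8 = 0.37 mm
PW = 15.40 + 6.83 + 1.54 + 0.37 = 24.14 ≈ 24.1 mm.
Rainfall = ε × PW = 0.43 × 24.1 = 10.4 mm.

PW ≈ 24.1 mm; rainfall ≈ 10.4 mm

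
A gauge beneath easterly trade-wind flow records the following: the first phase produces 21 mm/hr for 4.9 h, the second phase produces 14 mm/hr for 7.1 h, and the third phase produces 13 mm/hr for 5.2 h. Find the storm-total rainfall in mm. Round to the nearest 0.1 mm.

Total = Σ Rᵢ Δtᵢ = 21 × 4.9 + 14 × 7.1 + 13 × 5.2
      = 102.9 + 99.4 + 67.6 = 269.9 mm.

total ≈ 269.9 mm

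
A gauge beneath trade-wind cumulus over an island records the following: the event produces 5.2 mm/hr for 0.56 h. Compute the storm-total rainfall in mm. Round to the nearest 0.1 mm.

total ≈ 2.9 mm

Total = Σ Rᵢ Δtᵢ = 5.2 × 0.56
      = 2.912 = 2.9 mm.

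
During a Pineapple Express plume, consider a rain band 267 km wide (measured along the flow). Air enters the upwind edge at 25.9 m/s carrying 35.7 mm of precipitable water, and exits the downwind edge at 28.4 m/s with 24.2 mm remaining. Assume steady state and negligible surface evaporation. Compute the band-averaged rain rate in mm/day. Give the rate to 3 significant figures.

Column moisture flux per unit crosswind length is F = V × PW.
Inflow: F_in = 25.9 × 35.7 = 924.63 mm·m/s
Outflow: F_out = 28.4 × 24.2 = 687.28 mm·m/s
Steady-state rate R = (F_in − F_out)/L = (924.63 − 687.28) / 267000 m = 8.890e-04 mm/s.
R = 8.890e-04 × 3600 × 24 = 76.8 mm/day.

R ≈ 76.8 mm/day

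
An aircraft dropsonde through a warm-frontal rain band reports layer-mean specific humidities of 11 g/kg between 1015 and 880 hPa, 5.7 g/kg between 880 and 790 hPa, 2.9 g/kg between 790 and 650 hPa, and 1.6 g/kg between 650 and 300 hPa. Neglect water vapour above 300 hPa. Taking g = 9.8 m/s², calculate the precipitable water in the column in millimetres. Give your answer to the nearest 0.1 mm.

Precipitable water is the column-integrated vapour mass per unit area: PW = (1/g) Σ q̄ Δp, with q in kg/kg and Δp in Pa (1 kg/m² of water = 1 mm).
Layer 1015–880 hPa: Δp = 135 hPa = 13500 Pa, q̄ = 0.011 kg/kg → 0.011 × 13500 / 9.8 = 15.15 mm
Layer 880–790 hPa: Δp = 90 hPa = 9000 Pa, q̄ = 0.0057 kg/kg → 0.0057 × 9000 / 9.8 = 5.23 mm
Layer 790–650 hPa: Δp = 140 hPa = 14000 Pa, q̄ = 0.0029 kg/kg → 0.0029 × 14000 / 9.8 = 4.14 mm
Layer 650–300 hPa: Δp = 350 hPa = 35000 Pa, q̄ = 0.0016 kg/kg → 0.0016 × 35000 / 9.8 = 5.71 mm
PW = 15.15 + 5.23 + 4.14 + 5.71 = 30.23 ≈ 30.2 mm.

PW ≈ 30.2 mm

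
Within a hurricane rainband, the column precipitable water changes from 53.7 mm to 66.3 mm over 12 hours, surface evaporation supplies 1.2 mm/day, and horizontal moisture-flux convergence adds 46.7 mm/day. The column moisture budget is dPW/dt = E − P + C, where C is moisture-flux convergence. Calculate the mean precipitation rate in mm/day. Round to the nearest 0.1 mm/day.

P ≈ 22.7 mm/day

dPW/dt = (66.3 − 53.7) mm / (12/24 day) = +25.200 mm/day.
P = E + C − dPW/dt = 1.2 + (46.7) − (+25.200) = 22.7 mm/day.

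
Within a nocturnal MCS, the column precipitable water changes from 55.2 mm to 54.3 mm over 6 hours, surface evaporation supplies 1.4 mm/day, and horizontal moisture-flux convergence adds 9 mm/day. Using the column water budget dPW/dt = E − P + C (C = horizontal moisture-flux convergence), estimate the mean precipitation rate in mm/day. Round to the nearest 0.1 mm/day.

P ≈ 14.0 mm/day

dPW/dt = (54.3 − 55.2) mm / (6/24 day) = -3.600 mm/day.
P = E + C − dPW/dt = 1.4 + (9) − (-3.600) = 14.0 mm/day.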